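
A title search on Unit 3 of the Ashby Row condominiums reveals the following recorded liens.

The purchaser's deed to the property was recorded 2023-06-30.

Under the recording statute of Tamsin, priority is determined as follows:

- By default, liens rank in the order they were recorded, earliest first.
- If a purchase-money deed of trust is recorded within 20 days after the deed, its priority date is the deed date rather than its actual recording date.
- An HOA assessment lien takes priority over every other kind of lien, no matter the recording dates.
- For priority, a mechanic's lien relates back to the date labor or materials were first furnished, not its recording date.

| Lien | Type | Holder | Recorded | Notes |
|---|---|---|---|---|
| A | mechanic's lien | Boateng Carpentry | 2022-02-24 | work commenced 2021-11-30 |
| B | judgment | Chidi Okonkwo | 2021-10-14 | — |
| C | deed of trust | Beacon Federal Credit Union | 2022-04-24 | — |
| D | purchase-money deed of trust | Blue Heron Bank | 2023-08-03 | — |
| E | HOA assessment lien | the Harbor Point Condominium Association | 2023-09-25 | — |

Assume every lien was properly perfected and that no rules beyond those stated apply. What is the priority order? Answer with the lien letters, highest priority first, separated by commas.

E, B, A, C, D

First, effective dates: A relates back to 2021-11-30 (work commenced); D missed the 20-day window (34 days after the deed), so its recording date stands.
E, as an HOA assessment lien, has superpriority and ranks first.
Remaining liens by effective date: B (2021-10-14), A (2021-11-30), C (2022-04-24), D (2023-08-03).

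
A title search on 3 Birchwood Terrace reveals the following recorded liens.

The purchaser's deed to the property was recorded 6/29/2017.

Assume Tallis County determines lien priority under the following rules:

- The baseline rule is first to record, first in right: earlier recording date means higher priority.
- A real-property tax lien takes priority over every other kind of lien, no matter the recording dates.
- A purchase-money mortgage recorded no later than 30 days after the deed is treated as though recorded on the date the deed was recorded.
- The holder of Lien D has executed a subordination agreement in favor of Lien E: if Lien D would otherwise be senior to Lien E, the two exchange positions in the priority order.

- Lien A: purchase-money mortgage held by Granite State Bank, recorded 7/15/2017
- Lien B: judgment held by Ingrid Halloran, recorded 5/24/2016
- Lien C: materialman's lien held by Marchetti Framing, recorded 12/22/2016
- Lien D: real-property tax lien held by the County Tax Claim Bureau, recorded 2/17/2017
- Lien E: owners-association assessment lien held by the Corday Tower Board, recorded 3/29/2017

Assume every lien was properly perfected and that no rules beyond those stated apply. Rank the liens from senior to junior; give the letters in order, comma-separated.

E, B, C, D, A

Effective dates: A relates back to the deed date 6/29/2017.
D, as a real-property tax lien, has superpriority and ranks first.
Among the remaining liens, by effective date: B (5/24/2016), C (12/22/2016), E (3/29/2017), A (6/29/2017).
D would otherwise be senior to E, so under the subordination agreement D and E exchange positions.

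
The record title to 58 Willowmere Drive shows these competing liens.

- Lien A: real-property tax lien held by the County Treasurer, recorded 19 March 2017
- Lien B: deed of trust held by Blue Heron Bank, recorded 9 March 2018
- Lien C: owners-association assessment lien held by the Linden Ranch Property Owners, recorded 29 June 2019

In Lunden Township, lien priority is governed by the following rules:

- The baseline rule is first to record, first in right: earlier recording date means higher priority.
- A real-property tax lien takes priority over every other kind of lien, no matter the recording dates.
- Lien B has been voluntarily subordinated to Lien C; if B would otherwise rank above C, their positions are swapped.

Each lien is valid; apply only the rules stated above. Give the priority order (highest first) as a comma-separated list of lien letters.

A, C, B

A is a real-property tax lien, so it outranks all other liens regardless of date.
Among the remaining liens, by effective date: B (9 March 2018), C (29 June 2019).
B would otherwise be senior to C, so under the subordination agreement B and C exchange positions.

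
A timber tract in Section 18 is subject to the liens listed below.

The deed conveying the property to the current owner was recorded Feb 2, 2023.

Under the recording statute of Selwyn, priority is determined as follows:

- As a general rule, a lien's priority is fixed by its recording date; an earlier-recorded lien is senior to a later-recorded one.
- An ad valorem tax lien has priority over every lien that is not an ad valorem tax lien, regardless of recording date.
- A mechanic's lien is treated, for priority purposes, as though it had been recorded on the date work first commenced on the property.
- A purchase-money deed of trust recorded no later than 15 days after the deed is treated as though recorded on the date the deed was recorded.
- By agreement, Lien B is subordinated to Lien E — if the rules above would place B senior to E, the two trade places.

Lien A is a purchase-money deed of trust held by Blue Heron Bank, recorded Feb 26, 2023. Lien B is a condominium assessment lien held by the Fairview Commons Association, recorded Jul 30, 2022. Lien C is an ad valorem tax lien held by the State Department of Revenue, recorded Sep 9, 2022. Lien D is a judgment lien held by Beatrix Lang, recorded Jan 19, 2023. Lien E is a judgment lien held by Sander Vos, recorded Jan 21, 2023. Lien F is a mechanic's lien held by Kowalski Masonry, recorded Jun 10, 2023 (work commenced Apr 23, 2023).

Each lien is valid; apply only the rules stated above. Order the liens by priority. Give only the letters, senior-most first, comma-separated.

Effective dates after the stated exceptions: A was recorded 24 days after the deed, outside the 15-day window, so it keeps its recording date; F is treated as recorded Apr 23, 2023, the work-commencement date.
As an ad valorem tax lien, C is senior to every other lien.
Ordering the rest by effective date: B (Jul 30, 2022), D (Jan 19, 2023), E (Jan 21, 2023), A (Feb 26, 2023), F (Apr 23, 2023).
B would otherwise be senior to E, so under the subordination agreement B and E exchange positions.

C, E, D, B, A, F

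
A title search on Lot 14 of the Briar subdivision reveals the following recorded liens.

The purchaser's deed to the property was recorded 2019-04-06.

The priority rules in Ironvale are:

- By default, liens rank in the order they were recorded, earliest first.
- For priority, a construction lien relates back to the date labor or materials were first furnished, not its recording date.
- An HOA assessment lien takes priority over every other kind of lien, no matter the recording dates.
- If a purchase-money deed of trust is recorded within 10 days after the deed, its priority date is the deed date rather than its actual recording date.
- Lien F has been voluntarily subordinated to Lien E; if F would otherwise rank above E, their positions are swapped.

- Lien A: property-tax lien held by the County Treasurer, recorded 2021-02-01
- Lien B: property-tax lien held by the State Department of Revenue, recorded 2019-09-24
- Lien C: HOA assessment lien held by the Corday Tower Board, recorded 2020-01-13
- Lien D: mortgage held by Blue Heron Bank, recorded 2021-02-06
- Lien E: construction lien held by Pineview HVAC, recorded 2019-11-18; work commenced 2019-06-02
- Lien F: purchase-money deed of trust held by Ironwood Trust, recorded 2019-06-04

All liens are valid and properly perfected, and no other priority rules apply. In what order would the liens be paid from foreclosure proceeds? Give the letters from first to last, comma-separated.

C, E, F, B, A, D

First, effective dates: E's effective date is 2019-06-02, when work began; F was recorded 59 days after the deed, outside the 10-day window, so it keeps its recording date.
C, as an HOA assessment lien, has superpriority and ranks first.
Remaining liens by effective date: E (2019-06-02), F (2019-06-04), B (2019-09-24), A (2021-02-01), D (2021-02-06).
F already ranks below E; the subordination has no effect.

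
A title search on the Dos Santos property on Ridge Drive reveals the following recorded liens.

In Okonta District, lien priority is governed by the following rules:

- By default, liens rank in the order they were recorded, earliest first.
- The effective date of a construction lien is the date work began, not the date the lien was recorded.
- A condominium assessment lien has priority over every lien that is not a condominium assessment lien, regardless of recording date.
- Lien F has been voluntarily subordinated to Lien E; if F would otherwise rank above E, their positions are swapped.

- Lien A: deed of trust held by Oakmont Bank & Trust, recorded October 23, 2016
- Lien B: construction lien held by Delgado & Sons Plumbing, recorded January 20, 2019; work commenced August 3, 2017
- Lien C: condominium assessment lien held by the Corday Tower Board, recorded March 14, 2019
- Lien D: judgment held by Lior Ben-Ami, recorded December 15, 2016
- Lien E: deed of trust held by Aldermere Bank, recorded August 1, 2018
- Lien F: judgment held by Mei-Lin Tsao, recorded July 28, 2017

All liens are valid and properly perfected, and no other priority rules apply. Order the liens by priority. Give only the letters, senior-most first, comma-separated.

C, A, D, E, B, F

First, effective dates: B's effective date is August 3, 2017, when work began.
C is a condominium assessment lien and takes priority over every other lien.
Ordering the rest by effective date: A (October 23, 2016), D (December 15, 2016), F (July 28, 2017), B (August 3, 2017), E (August 1, 2018).
Because F would otherwise rank above E, the subordination swaps them.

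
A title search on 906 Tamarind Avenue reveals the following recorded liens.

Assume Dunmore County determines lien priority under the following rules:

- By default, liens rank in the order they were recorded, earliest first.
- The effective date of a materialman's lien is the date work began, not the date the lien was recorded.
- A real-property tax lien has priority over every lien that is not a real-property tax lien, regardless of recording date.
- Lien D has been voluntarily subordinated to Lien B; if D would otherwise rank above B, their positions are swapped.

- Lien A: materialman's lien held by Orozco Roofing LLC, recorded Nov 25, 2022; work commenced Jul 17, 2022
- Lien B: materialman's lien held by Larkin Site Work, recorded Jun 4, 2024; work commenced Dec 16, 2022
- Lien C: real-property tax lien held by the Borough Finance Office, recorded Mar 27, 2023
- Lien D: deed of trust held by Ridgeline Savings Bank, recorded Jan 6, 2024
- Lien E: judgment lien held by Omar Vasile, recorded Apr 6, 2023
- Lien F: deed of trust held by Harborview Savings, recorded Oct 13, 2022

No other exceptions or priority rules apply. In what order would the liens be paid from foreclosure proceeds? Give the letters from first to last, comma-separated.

Effective dates after the stated exceptions: A is treated as recorded Jul 17, 2022, the work-commencement date; B is treated as recorded Dec 16, 2022, the work-commencement date.
C is a real-property tax lien, so it outranks all other liens regardless of date.
Remaining liens by effective date: A (Jul 17, 2022), F (Oct 13, 2022), B (Dec 16, 2022), E (Apr 6, 2023), D (Jan 6, 2024).
Since D is not senior to B, the subordination leaves the order unchanged.

C, A, F, B, E, D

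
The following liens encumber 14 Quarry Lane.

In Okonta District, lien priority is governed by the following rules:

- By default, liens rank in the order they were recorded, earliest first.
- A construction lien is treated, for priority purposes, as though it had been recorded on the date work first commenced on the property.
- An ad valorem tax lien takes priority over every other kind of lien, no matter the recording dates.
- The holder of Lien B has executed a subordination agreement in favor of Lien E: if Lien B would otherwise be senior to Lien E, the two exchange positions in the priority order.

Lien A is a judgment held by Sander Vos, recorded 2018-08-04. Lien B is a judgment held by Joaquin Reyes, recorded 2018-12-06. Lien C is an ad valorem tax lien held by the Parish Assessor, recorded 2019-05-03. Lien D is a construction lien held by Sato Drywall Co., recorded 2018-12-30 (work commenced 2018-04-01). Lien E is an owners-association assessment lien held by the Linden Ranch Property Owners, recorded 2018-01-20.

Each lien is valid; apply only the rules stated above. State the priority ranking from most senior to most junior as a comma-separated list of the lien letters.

Effective dates after the stated exceptions: D is treated as recorded 2018-04-01, the work-commencement date.
C is an ad valorem tax lien, so it outranks all other liens regardless of date.
Ordering the rest by effective date: E (2018-01-20), D (2018-04-01), A (2018-08-04), B (2018-12-06).
B already ranks below E; the subordination has no effect.

C, E, D, A, B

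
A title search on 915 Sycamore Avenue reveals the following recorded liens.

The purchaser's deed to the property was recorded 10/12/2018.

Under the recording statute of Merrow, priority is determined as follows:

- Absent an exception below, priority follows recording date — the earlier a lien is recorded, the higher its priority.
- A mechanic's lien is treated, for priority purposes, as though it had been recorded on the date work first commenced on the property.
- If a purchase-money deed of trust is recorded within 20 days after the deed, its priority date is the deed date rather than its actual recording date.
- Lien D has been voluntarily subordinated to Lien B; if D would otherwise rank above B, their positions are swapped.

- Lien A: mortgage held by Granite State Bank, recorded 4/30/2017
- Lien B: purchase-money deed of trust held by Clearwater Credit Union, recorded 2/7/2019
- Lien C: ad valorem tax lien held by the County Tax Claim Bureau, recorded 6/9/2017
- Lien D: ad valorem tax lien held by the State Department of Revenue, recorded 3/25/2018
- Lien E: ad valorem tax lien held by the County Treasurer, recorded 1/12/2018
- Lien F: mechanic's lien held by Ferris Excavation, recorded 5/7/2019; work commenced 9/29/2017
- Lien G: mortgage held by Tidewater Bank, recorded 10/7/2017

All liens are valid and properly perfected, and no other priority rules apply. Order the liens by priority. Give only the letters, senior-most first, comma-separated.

Effective dates: B was recorded 118 days after the deed, outside the 20-day window, so it keeps its recording date; F relates back to 9/29/2017 (work commenced).
By effective date, earliest first: A (4/30/2017), C (6/9/2017), F (9/29/2017), G (10/7/2017), E (1/12/2018), D (3/25/2018), B (2/7/2019).
Because D would otherwise rank above B, the subordination swaps them.

A, C, F, G, E, B, D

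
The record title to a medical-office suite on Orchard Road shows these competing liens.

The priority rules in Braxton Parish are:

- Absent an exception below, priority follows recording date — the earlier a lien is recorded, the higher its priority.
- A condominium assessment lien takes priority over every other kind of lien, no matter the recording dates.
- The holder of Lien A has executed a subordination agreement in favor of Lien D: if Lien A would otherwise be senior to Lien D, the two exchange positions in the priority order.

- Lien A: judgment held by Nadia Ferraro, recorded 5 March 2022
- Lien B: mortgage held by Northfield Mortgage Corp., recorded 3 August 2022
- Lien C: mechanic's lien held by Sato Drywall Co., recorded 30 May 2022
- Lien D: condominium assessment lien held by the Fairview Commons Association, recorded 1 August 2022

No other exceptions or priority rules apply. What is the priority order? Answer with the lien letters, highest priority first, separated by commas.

D, A, C, B

D is a condominium assessment lien, so it outranks all other liens regardless of date.
Remaining liens by effective date: A (5 March 2022), C (30 May 2022), B (3 August 2022).
A already ranks below D; the subordination has no effect.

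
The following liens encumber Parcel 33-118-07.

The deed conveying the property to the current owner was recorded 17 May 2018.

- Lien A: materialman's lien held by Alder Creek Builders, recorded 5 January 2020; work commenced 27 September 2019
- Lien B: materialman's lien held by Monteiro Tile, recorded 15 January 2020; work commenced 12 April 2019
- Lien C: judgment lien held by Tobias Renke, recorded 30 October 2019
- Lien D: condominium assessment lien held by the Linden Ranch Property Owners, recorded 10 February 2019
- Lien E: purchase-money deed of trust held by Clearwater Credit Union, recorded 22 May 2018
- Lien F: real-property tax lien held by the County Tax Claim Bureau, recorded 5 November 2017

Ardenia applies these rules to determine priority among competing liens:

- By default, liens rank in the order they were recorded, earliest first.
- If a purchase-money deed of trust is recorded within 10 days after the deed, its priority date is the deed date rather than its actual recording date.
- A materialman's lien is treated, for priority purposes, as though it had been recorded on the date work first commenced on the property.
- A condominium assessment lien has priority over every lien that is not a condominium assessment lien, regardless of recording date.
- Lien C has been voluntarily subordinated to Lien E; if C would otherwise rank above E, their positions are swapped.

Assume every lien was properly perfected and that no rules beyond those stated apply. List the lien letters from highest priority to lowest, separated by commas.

Effective dates after the stated exceptions: A is treated as recorded 27 September 2019, the work-commencement date; B relates back to 12 April 2019 (work commenced); E's effective date is the deed date, 17 May 2018.
D is a condominium assessment lien, so it outranks all other liens regardless of date.
Ordering the rest by effective date: F (5 November 2017), E (17 May 2018), B (12 April 2019), A (27 September 2019), C (30 October 2019).
C already ranks below E; the subordination has no effect.

D, F, E, B, A, C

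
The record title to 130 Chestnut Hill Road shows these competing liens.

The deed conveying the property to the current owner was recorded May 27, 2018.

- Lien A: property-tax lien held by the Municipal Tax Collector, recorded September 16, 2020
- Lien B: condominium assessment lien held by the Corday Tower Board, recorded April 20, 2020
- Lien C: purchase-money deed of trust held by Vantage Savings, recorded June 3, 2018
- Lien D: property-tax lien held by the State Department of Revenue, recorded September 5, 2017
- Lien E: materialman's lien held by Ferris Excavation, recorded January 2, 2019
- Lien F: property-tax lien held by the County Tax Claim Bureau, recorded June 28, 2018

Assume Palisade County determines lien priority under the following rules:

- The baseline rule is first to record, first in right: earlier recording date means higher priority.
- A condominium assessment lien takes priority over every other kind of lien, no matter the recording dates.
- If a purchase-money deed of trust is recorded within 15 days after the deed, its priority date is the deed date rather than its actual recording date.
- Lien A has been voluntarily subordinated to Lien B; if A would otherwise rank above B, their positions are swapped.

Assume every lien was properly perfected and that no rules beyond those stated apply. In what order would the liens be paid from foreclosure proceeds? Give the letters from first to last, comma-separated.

First, effective dates: C was recorded within the 15-day window, so its effective date is the deed date May 27, 2018.
B, as a condominium assessment lien, has superpriority and ranks first.
The other liens, earliest effective date first: D (September 5, 2017), C (May 27, 2018), F (June 28, 2018), E (January 2, 2019), A (September 16, 2020).
A already ranks below B; the subordination has no effect.

B, D, C, F, E, A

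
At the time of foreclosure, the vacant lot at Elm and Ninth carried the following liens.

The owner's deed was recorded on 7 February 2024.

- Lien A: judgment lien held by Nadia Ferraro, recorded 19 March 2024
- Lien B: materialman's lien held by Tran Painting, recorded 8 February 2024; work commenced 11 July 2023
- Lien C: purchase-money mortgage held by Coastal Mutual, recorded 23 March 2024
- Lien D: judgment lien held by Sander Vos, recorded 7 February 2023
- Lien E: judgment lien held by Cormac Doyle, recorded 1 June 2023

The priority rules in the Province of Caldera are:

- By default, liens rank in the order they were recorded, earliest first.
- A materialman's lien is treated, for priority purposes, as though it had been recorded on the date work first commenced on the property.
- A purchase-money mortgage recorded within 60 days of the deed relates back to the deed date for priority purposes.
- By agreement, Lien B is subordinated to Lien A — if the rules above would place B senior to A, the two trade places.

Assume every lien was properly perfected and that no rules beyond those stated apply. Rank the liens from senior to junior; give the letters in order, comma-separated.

D, E, A, C, B

Adjusting effective dates: B is treated as recorded 11 July 2023, the work-commencement date; C's effective date is the deed date, 7 February 2024.
Sorted by effective date: D (7 February 2023), E (1 June 2023), B (11 July 2023), C (7 February 2024), A (19 March 2024).
B would otherwise be senior to A, so under the subordination agreement B and A exchange positions.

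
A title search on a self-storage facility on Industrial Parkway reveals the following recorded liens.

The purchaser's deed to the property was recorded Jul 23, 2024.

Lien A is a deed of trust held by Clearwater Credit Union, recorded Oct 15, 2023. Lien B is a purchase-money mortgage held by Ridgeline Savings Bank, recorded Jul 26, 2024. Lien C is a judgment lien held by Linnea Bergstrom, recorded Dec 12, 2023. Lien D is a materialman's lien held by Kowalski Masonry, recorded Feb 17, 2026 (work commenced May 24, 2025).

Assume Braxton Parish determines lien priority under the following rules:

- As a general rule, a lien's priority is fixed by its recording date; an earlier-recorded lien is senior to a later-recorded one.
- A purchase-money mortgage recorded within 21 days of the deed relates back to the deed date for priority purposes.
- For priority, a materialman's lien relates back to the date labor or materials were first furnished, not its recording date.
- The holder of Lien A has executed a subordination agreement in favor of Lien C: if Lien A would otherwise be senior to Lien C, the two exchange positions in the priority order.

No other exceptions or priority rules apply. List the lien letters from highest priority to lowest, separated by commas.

C, A, B, D

Effective dates after the stated exceptions: B's effective date is the deed date, Jul 23, 2024; D relates back to May 24, 2025 (work commenced).
Ordering by effective date: A (Oct 15, 2023), C (Dec 12, 2023), B (Jul 23, 2024), D (May 24, 2025).
The subordination applies — A was senior to C — so A and C swap.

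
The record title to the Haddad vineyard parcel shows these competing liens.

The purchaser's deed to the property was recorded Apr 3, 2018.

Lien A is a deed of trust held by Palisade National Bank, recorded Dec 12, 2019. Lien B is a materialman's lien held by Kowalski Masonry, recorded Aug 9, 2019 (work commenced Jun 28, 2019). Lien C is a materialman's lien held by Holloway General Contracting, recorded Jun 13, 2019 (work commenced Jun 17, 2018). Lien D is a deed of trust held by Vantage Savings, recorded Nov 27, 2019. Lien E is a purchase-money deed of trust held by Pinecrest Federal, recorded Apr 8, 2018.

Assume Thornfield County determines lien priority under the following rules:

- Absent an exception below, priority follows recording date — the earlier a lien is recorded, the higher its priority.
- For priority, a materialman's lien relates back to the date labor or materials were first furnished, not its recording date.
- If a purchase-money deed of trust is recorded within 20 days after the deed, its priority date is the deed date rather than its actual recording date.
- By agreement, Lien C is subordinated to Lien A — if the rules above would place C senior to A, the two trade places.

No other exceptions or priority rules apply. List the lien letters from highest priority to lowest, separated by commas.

Adjusting effective dates: B is treated as recorded Jun 28, 2019, the work-commencement date; C relates back to Jun 17, 2018 (work commenced); E's effective date is the deed date, Apr 3, 2018.
Ordering by effective date: E (Apr 3, 2018), C (Jun 17, 2018), B (Jun 28, 2019), D (Nov 27, 2019), A (Dec 12, 2019).
Because C would otherwise rank above A, the subordination swaps them.

E, A, B, D, C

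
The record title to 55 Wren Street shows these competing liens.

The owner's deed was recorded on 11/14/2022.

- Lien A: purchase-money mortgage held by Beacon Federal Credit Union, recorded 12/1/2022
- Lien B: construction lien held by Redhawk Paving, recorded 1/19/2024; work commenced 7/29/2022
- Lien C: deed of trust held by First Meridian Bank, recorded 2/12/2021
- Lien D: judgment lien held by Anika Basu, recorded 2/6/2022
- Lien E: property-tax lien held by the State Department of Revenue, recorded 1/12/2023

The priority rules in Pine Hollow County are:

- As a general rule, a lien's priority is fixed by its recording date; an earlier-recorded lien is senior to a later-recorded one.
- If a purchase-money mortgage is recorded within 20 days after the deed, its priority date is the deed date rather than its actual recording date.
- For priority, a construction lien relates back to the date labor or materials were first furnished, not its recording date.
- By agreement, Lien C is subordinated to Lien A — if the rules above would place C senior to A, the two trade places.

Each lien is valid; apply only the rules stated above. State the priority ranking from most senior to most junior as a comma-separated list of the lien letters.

A, D, B, C, E

Effective dates: A relates back to the deed date 11/14/2022; B's effective date is 7/29/2022, when work began.
Sorted by effective date: C (2/12/2021), D (2/6/2022), B (7/29/2022), A (11/14/2022), E (1/12/2023).
C would otherwise be senior to A, so under the subordination agreement C and A exchange positions.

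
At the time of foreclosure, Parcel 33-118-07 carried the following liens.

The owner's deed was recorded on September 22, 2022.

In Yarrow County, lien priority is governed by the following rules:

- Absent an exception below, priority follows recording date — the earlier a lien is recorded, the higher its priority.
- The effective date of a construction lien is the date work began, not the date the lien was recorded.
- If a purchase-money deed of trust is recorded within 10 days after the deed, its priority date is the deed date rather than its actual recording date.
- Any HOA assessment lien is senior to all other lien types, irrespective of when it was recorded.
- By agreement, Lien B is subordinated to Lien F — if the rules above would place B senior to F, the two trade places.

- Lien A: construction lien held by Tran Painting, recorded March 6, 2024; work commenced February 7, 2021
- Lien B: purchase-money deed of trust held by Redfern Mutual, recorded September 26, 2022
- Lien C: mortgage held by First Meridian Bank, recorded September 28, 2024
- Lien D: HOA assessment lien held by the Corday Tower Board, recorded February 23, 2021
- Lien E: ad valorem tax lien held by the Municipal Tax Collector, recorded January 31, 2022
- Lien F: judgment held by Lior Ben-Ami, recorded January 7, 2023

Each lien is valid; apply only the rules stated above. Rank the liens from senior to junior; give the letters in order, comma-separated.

D, A, E, F, B, C

First, effective dates: A's effective date is February 7, 2021, when work began; B was recorded within the 10-day window, so its effective date is the deed date September 22, 2022.
D is an HOA assessment lien, so it outranks all other liens regardless of date.
The other liens, earliest effective date first: A (February 7, 2021), E (January 31, 2022), B (September 22, 2022), F (January 7, 2023), C (September 28, 2024).
The subordination applies — B was senior to F — so B and F swap.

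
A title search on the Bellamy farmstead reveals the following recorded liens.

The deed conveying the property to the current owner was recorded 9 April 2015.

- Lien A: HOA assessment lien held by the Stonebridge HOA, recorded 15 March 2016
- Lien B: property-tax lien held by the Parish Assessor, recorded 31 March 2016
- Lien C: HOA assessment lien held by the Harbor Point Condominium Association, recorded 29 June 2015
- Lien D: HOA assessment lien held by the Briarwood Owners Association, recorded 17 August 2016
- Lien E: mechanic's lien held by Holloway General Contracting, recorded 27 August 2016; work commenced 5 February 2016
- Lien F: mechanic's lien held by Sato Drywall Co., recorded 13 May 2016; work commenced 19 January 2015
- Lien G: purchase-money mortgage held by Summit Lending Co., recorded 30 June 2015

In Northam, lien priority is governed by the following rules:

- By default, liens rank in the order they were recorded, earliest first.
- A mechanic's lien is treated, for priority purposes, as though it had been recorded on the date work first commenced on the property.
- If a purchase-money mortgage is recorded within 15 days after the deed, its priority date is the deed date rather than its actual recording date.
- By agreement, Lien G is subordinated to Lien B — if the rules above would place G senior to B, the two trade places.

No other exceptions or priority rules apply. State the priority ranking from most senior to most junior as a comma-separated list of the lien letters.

F, C, B, E, A, G, D

Effective dates: E's effective date is 5 February 2016, when work began; F relates back to 19 January 2015 (work commenced); G was recorded 82 days after the deed — beyond 15 days — so no relation-back applies.
Ordering by effective date: F (19 January 2015), C (29 June 2015), G (30 June 2015), E (5 February 2016), A (15 March 2016), B (31 March 2016), D (17 August 2016).
G is senior to B before the subordination, so the two trade places.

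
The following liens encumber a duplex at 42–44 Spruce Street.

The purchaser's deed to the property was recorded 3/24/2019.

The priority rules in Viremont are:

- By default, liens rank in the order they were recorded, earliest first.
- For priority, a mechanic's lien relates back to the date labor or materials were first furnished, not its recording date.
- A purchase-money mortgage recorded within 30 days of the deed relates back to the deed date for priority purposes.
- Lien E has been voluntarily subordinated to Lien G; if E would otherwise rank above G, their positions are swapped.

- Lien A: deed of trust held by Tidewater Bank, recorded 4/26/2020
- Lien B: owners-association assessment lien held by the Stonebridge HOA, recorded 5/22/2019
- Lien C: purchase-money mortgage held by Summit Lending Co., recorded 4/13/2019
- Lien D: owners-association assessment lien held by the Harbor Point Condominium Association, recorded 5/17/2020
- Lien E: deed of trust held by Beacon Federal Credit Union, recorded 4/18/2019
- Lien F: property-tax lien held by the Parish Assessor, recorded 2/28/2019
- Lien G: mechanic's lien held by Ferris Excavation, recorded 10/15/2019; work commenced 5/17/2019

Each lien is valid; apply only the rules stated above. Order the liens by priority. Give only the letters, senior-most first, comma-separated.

F, C, G, E, B, A, D

Adjusting effective dates: C relates back to the deed date 3/24/2019; G's effective date is 5/17/2019, when work began.
By effective date: F (2/28/2019), C (3/24/2019), E (4/18/2019), G (5/17/2019), B (5/22/2019), A (4/26/2020), D (5/17/2020).
E would otherwise be senior to G, so under the subordination agreement E and G exchange positions.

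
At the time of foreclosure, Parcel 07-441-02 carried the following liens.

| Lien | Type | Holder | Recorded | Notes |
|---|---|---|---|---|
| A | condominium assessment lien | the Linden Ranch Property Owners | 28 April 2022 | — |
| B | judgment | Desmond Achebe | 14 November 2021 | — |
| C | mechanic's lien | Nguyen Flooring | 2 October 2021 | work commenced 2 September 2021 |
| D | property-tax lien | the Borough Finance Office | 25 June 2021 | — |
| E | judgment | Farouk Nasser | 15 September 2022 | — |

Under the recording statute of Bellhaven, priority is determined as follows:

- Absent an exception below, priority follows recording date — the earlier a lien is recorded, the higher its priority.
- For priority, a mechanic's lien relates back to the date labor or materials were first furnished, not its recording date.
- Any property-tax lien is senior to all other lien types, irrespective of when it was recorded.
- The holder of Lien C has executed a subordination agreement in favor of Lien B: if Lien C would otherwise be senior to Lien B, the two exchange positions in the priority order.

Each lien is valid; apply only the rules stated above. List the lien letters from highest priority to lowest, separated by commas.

D, B, C, A, E

Adjusting effective dates: C's effective date is 2 September 2021, when work began.
D is a property-tax lien and takes priority over every other lien.
Among the remaining liens, by effective date: C (2 September 2021), B (14 November 2021), A (28 April 2022), E (15 September 2022).
The subordination applies — C was senior to B — so C and B swap.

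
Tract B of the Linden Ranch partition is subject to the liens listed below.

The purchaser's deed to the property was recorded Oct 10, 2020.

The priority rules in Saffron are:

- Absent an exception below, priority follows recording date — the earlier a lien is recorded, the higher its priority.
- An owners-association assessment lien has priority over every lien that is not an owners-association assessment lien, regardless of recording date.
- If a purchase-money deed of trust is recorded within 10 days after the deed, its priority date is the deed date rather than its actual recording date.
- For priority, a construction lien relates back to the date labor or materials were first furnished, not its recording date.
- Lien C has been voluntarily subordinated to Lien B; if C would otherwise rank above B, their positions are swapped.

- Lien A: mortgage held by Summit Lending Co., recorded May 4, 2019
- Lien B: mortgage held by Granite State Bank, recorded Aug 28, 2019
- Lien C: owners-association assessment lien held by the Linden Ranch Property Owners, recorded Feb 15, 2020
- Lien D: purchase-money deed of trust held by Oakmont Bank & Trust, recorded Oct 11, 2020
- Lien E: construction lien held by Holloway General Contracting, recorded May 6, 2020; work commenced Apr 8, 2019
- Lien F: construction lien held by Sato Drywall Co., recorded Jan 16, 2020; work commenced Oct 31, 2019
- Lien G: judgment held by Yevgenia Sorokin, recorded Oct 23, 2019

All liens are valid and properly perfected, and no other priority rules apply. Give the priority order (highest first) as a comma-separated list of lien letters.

Effective dates: D's effective date is the deed date, Oct 10, 2020; E's effective date is Apr 8, 2019, when work began; F is treated as recorded Oct 31, 2019, the work-commencement date.
C is an owners-association assessment lien, so it outranks all other liens regardless of date.
Among the remaining liens, by effective date: E (Apr 8, 2019), A (May 4, 2019), B (Aug 28, 2019), G (Oct 23, 2019), F (Oct 31, 2019), D (Oct 10, 2020).
The subordination applies — C was senior to B — so C and B swap.

B, E, A, C, G, F, D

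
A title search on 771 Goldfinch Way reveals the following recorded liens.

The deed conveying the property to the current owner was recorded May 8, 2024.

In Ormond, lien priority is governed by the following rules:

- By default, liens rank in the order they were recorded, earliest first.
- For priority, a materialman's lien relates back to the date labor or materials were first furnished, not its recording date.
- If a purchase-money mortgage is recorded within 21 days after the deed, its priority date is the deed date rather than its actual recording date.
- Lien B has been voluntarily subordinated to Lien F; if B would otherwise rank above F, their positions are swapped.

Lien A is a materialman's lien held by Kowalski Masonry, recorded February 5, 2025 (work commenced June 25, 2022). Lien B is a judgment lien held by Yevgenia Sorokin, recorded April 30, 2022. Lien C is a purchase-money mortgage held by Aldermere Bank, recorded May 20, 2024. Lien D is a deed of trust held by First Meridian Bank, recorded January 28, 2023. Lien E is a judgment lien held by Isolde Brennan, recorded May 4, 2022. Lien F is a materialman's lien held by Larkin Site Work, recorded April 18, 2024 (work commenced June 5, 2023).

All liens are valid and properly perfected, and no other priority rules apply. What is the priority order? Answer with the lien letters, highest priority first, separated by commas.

Effective dates after the stated exceptions: A's effective date is June 25, 2022, when work began; C relates back to the deed date May 8, 2024; F's effective date is June 5, 2023, when work began.
Ordering by effective date: B (April 30, 2022), E (May 4, 2022), A (June 25, 2022), D (January 28, 2023), F (June 5, 2023), C (May 8, 2024).
B would otherwise be senior to F, so under the subordination agreement B and F exchange positions.

F, E, A, D, B, C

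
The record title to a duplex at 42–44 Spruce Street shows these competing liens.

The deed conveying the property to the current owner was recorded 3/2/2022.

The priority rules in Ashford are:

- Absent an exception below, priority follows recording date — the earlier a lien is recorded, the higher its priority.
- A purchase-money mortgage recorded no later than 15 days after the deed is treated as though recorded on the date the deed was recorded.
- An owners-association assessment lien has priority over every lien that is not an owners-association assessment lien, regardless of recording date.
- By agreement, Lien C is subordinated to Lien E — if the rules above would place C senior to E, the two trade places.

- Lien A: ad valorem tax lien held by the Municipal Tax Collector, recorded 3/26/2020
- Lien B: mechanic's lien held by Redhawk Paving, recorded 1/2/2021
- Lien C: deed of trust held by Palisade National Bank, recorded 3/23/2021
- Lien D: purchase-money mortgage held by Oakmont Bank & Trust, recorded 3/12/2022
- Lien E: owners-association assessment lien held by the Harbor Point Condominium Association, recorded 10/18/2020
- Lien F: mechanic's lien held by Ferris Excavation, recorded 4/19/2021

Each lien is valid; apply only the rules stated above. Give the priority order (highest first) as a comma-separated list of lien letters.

Effective dates: D was recorded within the 15-day window, so its effective date is the deed date 3/2/2022.
As an owners-association assessment lien, E is senior to every other lien.
Remaining liens by effective date: A (3/26/2020), B (1/2/2021), C (3/23/2021), F (4/19/2021), D (3/2/2022).
Since C is not senior to E, the subordination leaves the order unchanged.

E, A, B, C, F, D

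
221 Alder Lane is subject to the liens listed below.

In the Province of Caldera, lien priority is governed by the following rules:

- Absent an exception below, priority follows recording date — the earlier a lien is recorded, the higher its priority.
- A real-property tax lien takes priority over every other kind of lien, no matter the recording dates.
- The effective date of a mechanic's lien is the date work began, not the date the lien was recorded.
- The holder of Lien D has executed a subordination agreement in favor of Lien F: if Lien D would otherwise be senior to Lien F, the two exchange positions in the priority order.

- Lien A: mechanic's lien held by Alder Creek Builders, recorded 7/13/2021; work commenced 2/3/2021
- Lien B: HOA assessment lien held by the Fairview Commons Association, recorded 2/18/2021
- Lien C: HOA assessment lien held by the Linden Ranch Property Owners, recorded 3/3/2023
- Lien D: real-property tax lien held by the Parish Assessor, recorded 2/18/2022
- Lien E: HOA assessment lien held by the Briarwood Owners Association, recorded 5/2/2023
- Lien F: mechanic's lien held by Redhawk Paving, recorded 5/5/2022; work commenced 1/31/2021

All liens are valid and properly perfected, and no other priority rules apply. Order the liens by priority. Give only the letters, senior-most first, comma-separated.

F, D, A, B, C, E

Effective dates: A is treated as recorded 2/3/2021, the work-commencement date; F's effective date is 1/31/2021, when work began.
As a real-property tax lien, D is senior to every other lien.
The other liens, earliest effective date first: F (1/31/2021), A (2/3/2021), B (2/18/2021), C (3/3/2023), E (5/2/2023).
Because D would otherwise rank above F, the subordination swaps them.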